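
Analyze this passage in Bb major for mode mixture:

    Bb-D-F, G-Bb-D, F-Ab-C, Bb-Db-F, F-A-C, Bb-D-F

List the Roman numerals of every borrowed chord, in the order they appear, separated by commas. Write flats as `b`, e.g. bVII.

v, i

The diatonic triads in Bb major are Bb, Cm, Dm, Eb, F, Gm, Adim. Bb–D–F = Bb, G–Bb–D = Gm and F–A–C = F are all diatonic. F–Ab–C is not: scale degree 5 in Bb major carries F (V). In Bb minor the chord on that degree is Fm, so here it functions as v, borrowed from the parallel minor. But Bb–Db–F is foreign: the diatonic I on degree 1 is Bb, whereas Bbm comes from Bb minor. It is labeled i.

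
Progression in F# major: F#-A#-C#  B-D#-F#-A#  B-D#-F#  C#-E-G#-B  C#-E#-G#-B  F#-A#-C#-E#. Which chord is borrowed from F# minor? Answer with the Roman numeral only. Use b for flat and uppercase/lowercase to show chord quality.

v7

F# major has the diatonic set F#, G#m, A#m, B, C#, D#m, E#dim. Of the given chords, F#–A#–C# = F#, B–D#–F#–A# = Bmaj7, B–D#–F# = B, C#–E#–G#–B = C#7 and F#–A#–C#–E# = F#maj7 are diatonic. But C#–E–G#–B is foreign: the diatonic V on degree 5 is C#, whereas C#m7 comes from F# minor. It is labeled v7.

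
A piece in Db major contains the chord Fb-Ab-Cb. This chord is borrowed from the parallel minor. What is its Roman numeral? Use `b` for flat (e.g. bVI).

bIII

The root Fb is the lowered 3rd scale degree — diatonically Db major has F there. The diatonic chord on degree 3 would be Fm (iii), but Fb–Ab–Cb is the major chord from Db minor. As a borrowed chord it is labeled bIII.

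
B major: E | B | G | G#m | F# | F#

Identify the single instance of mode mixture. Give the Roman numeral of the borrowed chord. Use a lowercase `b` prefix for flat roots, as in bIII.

The diatonic triads in B major are B, C#m, D#m, E, F#, G#m, A#dim. Of the given chords, E, B, G#m and F# are diatonic. G (G–B–D) is not: scale degree 6 in B major carries G#m (vi). In B minor the chord on that degree is G, so here it functions as bVI, borrowed from the parallel minor.

bVI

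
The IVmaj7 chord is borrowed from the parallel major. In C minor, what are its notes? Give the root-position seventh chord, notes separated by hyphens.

IVmaj7 is built on scale degree 4, which is F in both C minor and its parallel. In C major the chord on F is F–A–C–E.

F-A-C-E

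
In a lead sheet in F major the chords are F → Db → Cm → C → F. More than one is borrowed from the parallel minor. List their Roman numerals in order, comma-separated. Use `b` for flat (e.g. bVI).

The diatonic triads in F major are F, Gm, Am, Bb, C, Dm, Edim. Of the given chords, F and C are diatonic. Db (Db–F–Ab) doesn't fit — on degree 6 F major would have Dm (vi). Db is the degree-6 chord of F minor, so it is the borrowed bVI. Cm (C–Eb–G) doesn't fit — on degree 5 F major would have C (V). Cm is the degree-5 chord of F minor, so it is the borrowed v.

bVI, v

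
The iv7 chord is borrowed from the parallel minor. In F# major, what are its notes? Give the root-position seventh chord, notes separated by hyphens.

B-D-F#-A

The root, B, is scale degree 4 — the same note in F# major and F# minor; only the chord quality changes. In F# minor the chord on B is B–D–F#–A.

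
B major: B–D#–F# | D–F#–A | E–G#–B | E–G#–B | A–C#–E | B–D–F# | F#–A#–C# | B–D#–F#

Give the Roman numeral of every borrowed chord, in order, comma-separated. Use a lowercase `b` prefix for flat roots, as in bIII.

B major has the diatonic set B, C#m, D#m, E, F#, G#m, A#dim. Of the given chords, B–D#–F# = B, E–G#–B = E and F#–A#–C# = F# are diatonic. But D–F#–A is foreign: the diatonic iii on degree 3 is D#m, whereas D comes from B minor. It is labeled bIII. A–C#–E is not: scale degree 7 in B major carries A#dim (vii°). In B minor the chord on that degree is A, so here it functions as bVII, borrowed from the parallel minor. But B–D–F# is foreign: the diatonic I on degree 1 is B, whereas Bm comes from B minor. It is labeled i.

bIII, bVII, i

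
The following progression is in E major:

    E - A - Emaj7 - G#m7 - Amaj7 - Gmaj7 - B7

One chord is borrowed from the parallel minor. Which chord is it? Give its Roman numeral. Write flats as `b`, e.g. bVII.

E major has the diatonic set E, F#m, G#m, A, B, C#m, D#dim. Of the given chords, E, A, Emaj7, G#m7, Amaj7 and B7 are diatonic. But Gmaj7 (G–B–D–F#) is foreign: the diatonic iii on degree 3 is G#m, whereas Gmaj7 comes from E minor. It is labeled bIIImaj7.

bIIImaj7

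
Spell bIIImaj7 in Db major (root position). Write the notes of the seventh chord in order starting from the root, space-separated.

bIIImaj7 is built on the lowered scale degree 3. In Db major degree 3 is F; lowered it becomes Fb. In Db minor the chord on Fb is Fb–Ab–Cb–Eb.

Fb Ab Cb Eb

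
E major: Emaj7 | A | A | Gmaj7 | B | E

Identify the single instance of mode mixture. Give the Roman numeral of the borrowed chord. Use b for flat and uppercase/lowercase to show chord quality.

bIIImaj7

In E major the diatonic chords are E, F#m, G#m, A, B, C#m, D#dim. Emaj7, A, B and E are all diatonic. Gmaj7 (G–B–D–F#) doesn't fit — on degree 3 E major would have G#m (iii). Gmaj7 is the degree-3 chord of E minor, so it is the borrowed bIIImaj7.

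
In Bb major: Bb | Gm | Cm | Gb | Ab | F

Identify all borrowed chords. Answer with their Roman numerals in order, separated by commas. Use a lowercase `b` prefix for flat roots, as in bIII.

bVI, bVII

The diatonic triads in Bb major are Bb, Cm, Dm, Eb, F, Gm, Adim. Of the given chords, Bb, Gm, Cm and F are diatonic. But Gb (Gb–Bb–Db) is foreign: the diatonic vi on degree 6 is Gm, whereas Gb comes from Bb minor. It is labeled bVI. Ab (Ab–C–Eb) is not: scale degree 7 in Bb major carries Adim (vii°). In Bb minor the chord on that degree is Ab, so here it functions as bVII, borrowed from the parallel minor.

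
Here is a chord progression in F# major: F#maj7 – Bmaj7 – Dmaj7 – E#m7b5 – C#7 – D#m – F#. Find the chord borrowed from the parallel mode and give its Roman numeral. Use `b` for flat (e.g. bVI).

bVImaj7

In F# major the diatonic chords are F#, G#m, A#m, B, C#, D#m, E#dim. F#maj7, Bmaj7, E#m7b5, C#7, D#m and F# are all diatonic. Dmaj7 (D–F#–A–C#) is not: scale degree 6 in F# major carries D#m (vi). In F# minor the chord on that degree is Dmaj7, so here it functions as bVImaj7, borrowed from the parallel minor.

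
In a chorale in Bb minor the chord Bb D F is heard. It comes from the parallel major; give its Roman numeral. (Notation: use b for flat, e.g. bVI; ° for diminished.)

I

The root Bb is the diatonic 1st degree of Bb minor; the borrowing shows in the chord quality. Bb–D–F is a major chord — the form found in Bb major, not the diatonic i (Bbm). Borrowed into Bb minor it is written I.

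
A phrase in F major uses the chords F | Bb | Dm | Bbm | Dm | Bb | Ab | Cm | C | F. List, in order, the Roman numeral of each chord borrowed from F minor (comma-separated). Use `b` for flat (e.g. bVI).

In F major the diatonic chords are F, Gm, Am, Bb, C, Dm, Edim. Of the given chords, F, Bb, Dm and C are diatonic. Bbm (Bb–Db–F) doesn't fit — on degree 4 F major would have Bb (IV). Bbm is the degree-4 chord of F minor, so it is the borrowed iv. Ab (Ab–C–Eb) doesn't fit — on degree 3 F major would have Am (iii). Ab is the degree-3 chord of F minor, so it is the borrowed bIII. Cm (C–Eb–G) doesn't fit — on degree 5 F major would have C (V). Cm is the degree-5 chord of F minor, so it is the borrowed v.

iv, bIII, v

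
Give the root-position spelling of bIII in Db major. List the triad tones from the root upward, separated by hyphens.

The root of bIII is the lowered 3rd degree: F becomes Fb. Building the major chord from the parallel minor on Fb: Fb–Ab–Cb.

Fb-Ab-Cb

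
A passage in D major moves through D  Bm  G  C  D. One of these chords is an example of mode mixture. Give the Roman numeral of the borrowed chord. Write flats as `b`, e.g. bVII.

In D major the diatonic chords are D, Em, F#m, G, A, Bm, C#dim. D, Bm and G all belong to that set. C (C–E–G) is not: scale degree 7 in D major carries C#dim (vii°). In D minor the chord on that degree is C, so here it functions as bVII, borrowed from the parallel minor.

bVII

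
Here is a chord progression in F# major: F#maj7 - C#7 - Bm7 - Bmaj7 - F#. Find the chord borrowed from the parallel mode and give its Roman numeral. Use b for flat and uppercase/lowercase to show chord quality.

The diatonic triads in F# major are F#, G#m, A#m, B, C#, D#m, E#dim. Of the given chords, F#maj7, C#7, Bmaj7 and F# are diatonic. But Bm7 (B–D–F#–A) is foreign: the diatonic IV on degree 4 is B, whereas Bm7 comes from F# minor. It is labeled iv7.

iv7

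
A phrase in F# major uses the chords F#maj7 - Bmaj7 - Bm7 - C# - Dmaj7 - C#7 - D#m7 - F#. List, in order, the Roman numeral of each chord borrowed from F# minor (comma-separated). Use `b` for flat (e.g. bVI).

The diatonic triads in F# major are F#, G#m, A#m, B, C#, D#m, E#dim. F#maj7, Bmaj7, C#, C#7, D#m7 and F# all belong to that set. Bm7 (B–D–F#–A) doesn't fit — on degree 4 F# major would have B (IV). Bm7 is the degree-4 chord of F# minor, so it is the borrowed iv7. Dmaj7 (D–F#–A–C#) doesn't fit — on degree 6 F# major would have D#m (vi). Dmaj7 is the degree-6 chord of F# minor, so it is the borrowed bVImaj7.

iv7, bVImaj7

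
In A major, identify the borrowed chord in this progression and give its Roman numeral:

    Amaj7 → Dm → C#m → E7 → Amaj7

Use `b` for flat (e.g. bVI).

iv

In A major the diatonic chords are A, Bm, C#m, D, E, F#m, G#dim. Amaj7, C#m and E7 are all diatonic. But Dm (D–F–A) is foreign: the diatonic IV on degree 4 is D, whereas Dm comes from A minor. It is labeled iv.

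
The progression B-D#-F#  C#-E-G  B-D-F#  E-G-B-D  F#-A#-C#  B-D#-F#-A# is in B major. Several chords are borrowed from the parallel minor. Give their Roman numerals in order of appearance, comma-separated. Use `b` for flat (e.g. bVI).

In B major the diatonic chords are B, C#m, D#m, E, F#, G#m, A#dim. B–D#–F# = B, F#–A#–C# = F# and B–D#–F#–A# = Bmaj7 are all diatonic. C#–E–G doesn't fit — on degree 2 B major would have C#m (ii). C#dim is the degree-2 chord of B minor, so it is the borrowed ii°. But B–D–F# is foreign: the diatonic I on degree 1 is B, whereas Bm comes from B minor. It is labeled i. But E–G–B–D is foreign: the diatonic IV on degree 4 is E, whereas Em7 comes from B minor. It is labeled iv7.

ii°, i, iv7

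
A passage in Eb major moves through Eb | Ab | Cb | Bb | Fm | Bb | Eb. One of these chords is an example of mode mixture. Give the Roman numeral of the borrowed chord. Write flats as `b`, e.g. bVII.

bVI

Eb major has the diatonic set Eb, Fm, Gm, Ab, Bb, Cm, Ddim. Of the given chords, Eb, Ab, Bb and Fm are diatonic. Cb (Cb–Eb–Gb) is not: scale degree 6 in Eb major carries Cm (vi). In Eb minor the chord on that degree is Cb, so here it functions as bVI, borrowed from the parallel minor.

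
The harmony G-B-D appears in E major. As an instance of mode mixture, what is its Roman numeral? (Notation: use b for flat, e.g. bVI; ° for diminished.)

The root G is the lowered 3rd scale degree — diatonically E major has G# there. Diatonically E major has G#m (iii) on that degree; G–B–D is instead the major chord native to E minor, so it takes the label bIII.

bIII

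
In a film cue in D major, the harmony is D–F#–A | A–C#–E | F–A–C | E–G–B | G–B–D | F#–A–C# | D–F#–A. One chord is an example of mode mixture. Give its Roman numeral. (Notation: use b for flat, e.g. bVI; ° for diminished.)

D major has the diatonic set D, Em, F#m, G, A, Bm, C#dim. Of the given chords, D–F#–A = D, A–C#–E = A, E–G–B = Em, G–B–D = G and F#–A–C# = F#m are diatonic. F–A–C doesn't fit — on degree 3 D major would have F#m (iii). F is the degree-3 chord of D minor, so it is the borrowed bIII.

bIII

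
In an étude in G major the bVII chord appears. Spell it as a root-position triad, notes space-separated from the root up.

F A C

bVII is built on the lowered scale degree 7. In G major degree 7 is F#; lowered it becomes F. Stacking thirds in G minor on F gives F–A–C.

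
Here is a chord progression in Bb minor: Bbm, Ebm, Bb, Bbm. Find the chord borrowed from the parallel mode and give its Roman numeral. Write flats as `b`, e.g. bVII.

In Bb minor (with V from harmonic minor) the diatonic chords are Bbm, Cdim, Db, Ebm, F, Gb, Ab. Of the given chords, Bbm and Ebm are diatonic. Bb (Bb–D–F) doesn't fit — on degree 1 Bb minor would have Bbm (i). Bb is the degree-1 chord of Bb major, so it is the borrowed I.

I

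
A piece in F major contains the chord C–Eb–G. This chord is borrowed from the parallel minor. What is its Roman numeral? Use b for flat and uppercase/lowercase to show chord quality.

v

The root C is the diatonic 5th degree of F major; the borrowing shows in the chord quality. The diatonic chord on degree 5 would be C (V), but C–Eb–G is the minor chord from F minor. As a borrowed chord it is labeled v.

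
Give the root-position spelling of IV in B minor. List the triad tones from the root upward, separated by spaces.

E G# B

The root, E, is scale degree 4 — the same note in B minor and B major; only the chord quality changes. In B major the chord on E is E–G#–B.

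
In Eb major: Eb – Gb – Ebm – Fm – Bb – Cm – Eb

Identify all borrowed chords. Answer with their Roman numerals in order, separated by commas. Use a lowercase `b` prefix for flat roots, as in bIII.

bIII, i

In Eb major the diatonic chords are Eb, Fm, Gm, Ab, Bb, Cm, Ddim. Of the given chords, Eb, Fm, Bb and Cm are diatonic. Gb (Gb–Bb–Db) doesn't fit — on degree 3 Eb major would have Gm (iii). Gb is the degree-3 chord of Eb minor, so it is the borrowed bIII. Ebm (Eb–Gb–Bb) doesn't fit — on degree 1 Eb major would have Eb (I). Ebm is the degree-1 chord of Eb minor, so it is the borrowed i.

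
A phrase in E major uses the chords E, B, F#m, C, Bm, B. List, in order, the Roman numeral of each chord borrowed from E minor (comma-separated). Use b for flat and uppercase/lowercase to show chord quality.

bVI, v

The diatonic triads in E major are E, F#m, G#m, A, B, C#m, D#dim. E, B and F#m are all diatonic. C (C–E–G) is not: scale degree 6 in E major carries C#m (vi). In E minor the chord on that degree is C, so here it functions as bVI, borrowed from the parallel minor. Bm (B–D–F#) is not: scale degree 5 in E major carries B (V). In E minor the chord on that degree is Bm, so here it functions as v, borrowed from the parallel minor.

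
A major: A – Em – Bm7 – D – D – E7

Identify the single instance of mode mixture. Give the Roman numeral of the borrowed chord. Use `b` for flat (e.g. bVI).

v

The diatonic triads in A major are A, Bm, C#m, D, E, F#m, G#dim. A, Bm7, D and E7 all belong to that set. Em (E–G–B) is not: scale degree 5 in A major carries E (V). In A minor the chord on that degree is Em, so here it functions as v, borrowed from the parallel minor.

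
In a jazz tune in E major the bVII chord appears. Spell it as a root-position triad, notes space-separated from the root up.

D F# A

bVII is built on the lowered scale degree 7. In E major degree 7 is D#; lowered it becomes D. Stacking thirds in E minor on D gives D–F#–A.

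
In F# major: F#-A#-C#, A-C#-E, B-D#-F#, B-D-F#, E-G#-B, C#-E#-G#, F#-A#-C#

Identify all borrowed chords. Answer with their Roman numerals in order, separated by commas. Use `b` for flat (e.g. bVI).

In F# major the diatonic chords are F#, G#m, A#m, B, C#, D#m, E#dim. F#–A#–C# = F#, B–D#–F# = B and C#–E#–G# = C# are all diatonic. A–C#–E is not: scale degree 3 in F# major carries A#m (iii). In F# minor the chord on that degree is A, so here it functions as bIII, borrowed from the parallel minor. B–D–F# doesn't fit — on degree 4 F# major would have B (IV). Bm is the degree-4 chord of F# minor, so it is the borrowed iv. E–G#–B is not: scale degree 7 in F# major carries E#dim (vii°). In F# minor the chord on that degree is E, so here it functions as bVII, borrowed from the parallel minor.

bIII, iv, bVII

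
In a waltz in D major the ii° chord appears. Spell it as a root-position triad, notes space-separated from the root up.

ii° is built on scale degree 2, which is E in both D major and its parallel. Stacking thirds in D minor on E gives E–G–Bb.

E G Bb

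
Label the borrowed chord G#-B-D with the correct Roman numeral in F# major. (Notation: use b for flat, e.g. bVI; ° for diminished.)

ii°

The root G# is the diatonic 2nd degree of F# major; the borrowing shows in the chord quality. Diatonically F# major has G#m (ii) on that degree; G#–B–D is instead the diminished chord native to F# minor, so it takes the label ii°.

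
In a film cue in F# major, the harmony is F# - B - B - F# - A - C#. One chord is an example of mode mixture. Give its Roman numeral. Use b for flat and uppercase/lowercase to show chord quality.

F# major has the diatonic set F#, G#m, A#m, B, C#, D#m, E#dim. F#, B and C# all belong to that set. A (A–C#–E) doesn't fit — on degree 3 F# major would have A#m (iii). A is the degree-3 chord of F# minor, so it is the borrowed bIII.

bIII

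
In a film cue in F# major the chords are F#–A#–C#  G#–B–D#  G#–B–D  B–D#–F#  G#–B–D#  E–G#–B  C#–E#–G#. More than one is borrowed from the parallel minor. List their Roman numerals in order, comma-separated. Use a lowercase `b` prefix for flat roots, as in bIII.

F# major has the diatonic set F#, G#m, A#m, B, C#, D#m, E#dim. F#–A#–C# = F#, G#–B–D# = G#m, B–D#–F# = B and C#–E#–G# = C# all belong to that set. G#–B–D doesn't fit — on degree 2 F# major would have G#m (ii). G#dim is the degree-2 chord of F# minor, so it is the borrowed ii°. E–G#–B doesn't fit — on degree 7 F# major would have E#dim (vii°). E is the degree-7 chord of F# minor, so it is the borrowed bVII.

ii°, bVII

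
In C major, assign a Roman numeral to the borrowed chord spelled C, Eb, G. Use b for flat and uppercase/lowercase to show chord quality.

C is scale degree 1 in C major. C–Eb–G is a minor chord — the form found in C minor, not the diatonic I (C). Borrowed into C major it is written i.

i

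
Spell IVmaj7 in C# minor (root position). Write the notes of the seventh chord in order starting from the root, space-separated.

The root, F#, is scale degree 4 — the same note in C# minor and C# major; only the chord quality changes. In C# major the chord on F# is F#–A#–C#–E#.

F# A# C# E#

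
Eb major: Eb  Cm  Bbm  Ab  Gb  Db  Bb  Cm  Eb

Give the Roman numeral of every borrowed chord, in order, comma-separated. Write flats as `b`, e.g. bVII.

v, bIII, bVII

The diatonic triads in Eb major are Eb, Fm, Gm, Ab, Bb, Cm, Ddim. Eb, Cm, Ab and Bb are all diatonic. But Bbm (Bb–Db–F) is foreign: the diatonic V on degree 5 is Bb, whereas Bbm comes from Eb minor. It is labeled v. But Gb (Gb–Bb–Db) is foreign: the diatonic iii on degree 3 is Gm, whereas Gb comes from Eb minor. It is labeled bIII. Db (Db–F–Ab) doesn't fit — on degree 7 Eb major would have Ddim (vii°). Db is the degree-7 chord of Eb minor, so it is the borrowed bVII.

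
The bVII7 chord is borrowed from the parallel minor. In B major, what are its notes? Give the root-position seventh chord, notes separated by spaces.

A C# E G

bVII7 is built on the lowered scale degree 7. In B major degree 7 is A#; lowered it becomes A. Stacking thirds in B minor on A gives A–C#–E–G.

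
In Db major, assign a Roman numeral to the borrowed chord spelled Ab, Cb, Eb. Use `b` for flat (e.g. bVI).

Ab is scale degree 5 in Db major. Ab–Cb–Eb is a minor chord — the form found in Db minor, not the diatonic V (Ab). Borrowed into Db major it is written v.

v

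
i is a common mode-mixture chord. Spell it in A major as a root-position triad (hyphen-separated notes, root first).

A-C-E

The root, A, is scale degree 1 — the same note in A major and A minor; only the chord quality changes. In A minor the chord on A is A–C–E.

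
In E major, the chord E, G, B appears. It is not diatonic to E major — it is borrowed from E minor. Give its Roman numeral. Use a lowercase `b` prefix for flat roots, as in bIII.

i

The root E is the diatonic 1st degree of E major; the borrowing shows in the chord quality. Diatonically E major has E (I) on that degree; E–G–B is instead the minor chord native to E minor, so it takes the label i.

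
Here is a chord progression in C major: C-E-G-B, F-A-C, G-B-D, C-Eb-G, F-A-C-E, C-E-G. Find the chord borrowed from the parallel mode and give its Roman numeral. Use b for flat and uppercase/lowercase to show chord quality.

i

In C major the diatonic chords are C, Dm, Em, F, G, Am, Bdim. Of the given chords, C–E–G–B = Cmaj7, F–A–C = F, G–B–D = G, F–A–C–E = Fmaj7 and C–E–G = C are diatonic. C–Eb–G is not: scale degree 1 in C major carries C (I). In C minor the chord on that degree is Cm, so here it functions as i, borrowed from the parallel minor.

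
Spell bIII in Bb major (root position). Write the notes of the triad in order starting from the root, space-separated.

Db F Ab

Scale degree 3 in Bb major is D. bIII uses the lowered form, Db, taken from Bb minor. Building the major chord from the parallel minor on Db: Db–F–Ab.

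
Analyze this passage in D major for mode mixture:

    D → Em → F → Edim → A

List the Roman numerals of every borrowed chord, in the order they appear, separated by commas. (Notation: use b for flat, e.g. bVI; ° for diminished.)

The diatonic triads in D major are D, Em, F#m, G, A, Bm, C#dim. D, Em and A are all diatonic. But F (F–A–C) is foreign: the diatonic iii on degree 3 is F#m, whereas F comes from D minor. It is labeled bIII. Edim (E–G–Bb) doesn't fit — on degree 2 D major would have Em (ii). Edim is the degree-2 chord of D minor, so it is the borrowed ii°.

bIII, ii°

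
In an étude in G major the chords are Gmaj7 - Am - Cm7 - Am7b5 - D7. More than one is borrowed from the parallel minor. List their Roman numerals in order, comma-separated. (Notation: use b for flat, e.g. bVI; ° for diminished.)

iv7, iiø7

In G major the diatonic chords are G, Am, Bm, C, D, Em, F#dim. Of the given chords, Gmaj7, Am and D7 are diatonic. But Cm7 (C–Eb–G–Bb) is foreign: the diatonic IV on degree 4 is C, whereas Cm7 comes from G minor. It is labeled iv7. Am7b5 (A–C–Eb–G) is not: scale degree 2 in G major carries Am (ii). In G minor the chord on that degree is Am7b5, so here it functions as iiø7, borrowed from the parallel minor.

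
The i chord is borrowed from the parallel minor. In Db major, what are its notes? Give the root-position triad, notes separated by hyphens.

Db-Fb-Ab

The root, Db, is scale degree 1 — the same note in Db major and Db minor; only the chord quality changes. Building the minor chord from the parallel minor on Db: Db–Fb–Ab.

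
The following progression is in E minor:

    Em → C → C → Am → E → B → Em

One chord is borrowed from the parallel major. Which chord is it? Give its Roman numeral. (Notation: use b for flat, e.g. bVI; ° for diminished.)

I

The diatonic triads in E minor (with V from harmonic minor) are Em, F#dim, G, Am, B, C, D. Em, C, Am and B all belong to that set. E (E–G#–B) is not: scale degree 1 in E minor carries Em (i). In E major the chord on that degree is E, so here it functions as I, borrowed from the parallel major.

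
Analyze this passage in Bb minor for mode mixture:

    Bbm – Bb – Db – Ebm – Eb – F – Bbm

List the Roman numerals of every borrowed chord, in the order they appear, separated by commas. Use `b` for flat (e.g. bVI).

In Bb minor (with V from harmonic minor) the diatonic chords are Bbm, Cdim, Db, Ebm, F, Gb, Ab. Of the given chords, Bbm, Db, Ebm and F are diatonic. But Bb (Bb–D–F) is foreign: the diatonic i on degree 1 is Bbm, whereas Bb comes from Bb major. It is labeled I. Eb (Eb–G–Bb) is not: scale degree 4 in Bb minor carries Ebm (iv). In Bb major the chord on that degree is Eb, so here it functions as IV, borrowed from the parallel major.

I, IV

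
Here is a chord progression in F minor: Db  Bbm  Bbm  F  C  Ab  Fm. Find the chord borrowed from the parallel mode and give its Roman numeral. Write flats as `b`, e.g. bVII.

F minor has the diatonic set Fm, Gdim, Ab, Bbm, C, Db, Eb (with V from harmonic minor). Db, Bbm, C, Ab and Fm all belong to that set. F (F–A–C) doesn't fit — on degree 1 F minor would have Fm (i). F is the degree-1 chord of F major, so it is the borrowed I.

I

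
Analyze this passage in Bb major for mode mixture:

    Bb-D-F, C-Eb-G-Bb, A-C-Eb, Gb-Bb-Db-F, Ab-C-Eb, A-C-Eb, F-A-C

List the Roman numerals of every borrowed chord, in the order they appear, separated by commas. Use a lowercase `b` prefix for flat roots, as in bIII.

bVImaj7, bVII

The diatonic triads in Bb major are Bb, Cm, Dm, Eb, F, Gm, Adim. Bb–D–F = Bb, C–Eb–G–Bb = Cm7, A–C–Eb = Adim and F–A–C = F all belong to that set. Gb–Bb–Db–F is not: scale degree 6 in Bb major carries Gm (vi). In Bb minor the chord on that degree is Gbmaj7, so here it functions as bVImaj7, borrowed from the parallel minor. But Ab–C–Eb is foreign: the diatonic vii° on degree 7 is Adim, whereas Ab comes from Bb minor. It is labeled bVII.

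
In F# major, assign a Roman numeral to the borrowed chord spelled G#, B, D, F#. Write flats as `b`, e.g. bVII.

iiø7

G# is scale degree 2 in F# major. The diatonic chord on degree 2 would be G#m (ii), but G#–B–D–F# is the half-diminished-seventh chord from F# minor. As a borrowed chord it is labeled iiø7.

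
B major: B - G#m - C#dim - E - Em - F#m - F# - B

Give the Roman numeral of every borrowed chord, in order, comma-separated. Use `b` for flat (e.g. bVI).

ii°, iv, v

B major has the diatonic set B, C#m, D#m, E, F#, G#m, A#dim. Of the given chords, B, G#m, E and F# are diatonic. C#dim (C#–E–G) is not: scale degree 2 in B major carries C#m (ii). In B minor the chord on that degree is C#dim, so here it functions as ii°, borrowed from the parallel minor. But Em (E–G–B) is foreign: the diatonic IV on degree 4 is E, whereas Em comes from B minor. It is labeled iv. F#m (F#–A–C#) is not: scale degree 5 in B major carries F# (V). In B minor the chord on that degree is F#m, so here it functions as v, borrowed from the parallel minor.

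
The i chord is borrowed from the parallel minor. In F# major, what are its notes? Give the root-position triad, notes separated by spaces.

The root, F#, is scale degree 1 — the same note in F# major and F# minor; only the chord quality changes. Stacking thirds in F# minor on F# gives F#–A–C#.

F# A C#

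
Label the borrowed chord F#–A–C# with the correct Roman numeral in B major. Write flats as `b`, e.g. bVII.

v

The root F# is the diatonic 5th degree of B major; the borrowing shows in the chord quality. F#–A–C# is a minor chord — the form found in B minor, not the diatonic V (F#). Borrowed into B major it is written v.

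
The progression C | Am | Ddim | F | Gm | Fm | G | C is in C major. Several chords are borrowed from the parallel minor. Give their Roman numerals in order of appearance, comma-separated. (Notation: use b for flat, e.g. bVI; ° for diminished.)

The diatonic triads in C major are C, Dm, Em, F, G, Am, Bdim. C, Am, F and G are all diatonic. Ddim (D–F–Ab) doesn't fit — on degree 2 C major would have Dm (ii). Ddim is the degree-2 chord of C minor, so it is the borrowed ii°. But Gm (G–Bb–D) is foreign: the diatonic V on degree 5 is G, whereas Gm comes from C minor. It is labeled v. Fm (F–Ab–C) is not: scale degree 4 in C major carries F (IV). In C minor the chord on that degree is Fm, so here it functions as iv, borrowed from the parallel minor.

ii°, v, iv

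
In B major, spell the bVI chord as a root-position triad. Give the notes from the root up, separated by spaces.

bVI is built on the lowered scale degree 6. In B major degree 6 is G#; lowered it becomes G. In B minor the chord on G is G–B–D.

G B D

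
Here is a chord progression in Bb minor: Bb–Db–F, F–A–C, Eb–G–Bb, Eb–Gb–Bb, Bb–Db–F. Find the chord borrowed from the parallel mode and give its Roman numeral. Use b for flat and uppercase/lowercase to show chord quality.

IV

Bb minor has the diatonic set Bbm, Cdim, Db, Ebm, F, Gb, Ab (with V from harmonic minor). Bb–Db–F = Bbm, F–A–C = F and Eb–Gb–Bb = Ebm are all diatonic. Eb–G–Bb doesn't fit — on degree 4 Bb minor would have Ebm (iv). Eb is the degree-4 chord of Bb major, so it is the borrowed IV.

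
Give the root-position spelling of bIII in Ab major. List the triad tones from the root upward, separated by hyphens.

Cb-Eb-Gb

bIII is built on the lowered scale degree 3. In Ab major degree 3 is C; lowered it becomes Cb. Stacking thirds in Ab minor on Cb gives Cb–Eb–Gb.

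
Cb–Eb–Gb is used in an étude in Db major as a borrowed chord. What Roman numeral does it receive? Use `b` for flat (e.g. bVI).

bVII

The root Cb is the lowered 7th scale degree — diatonically Db major has C there. Diatonically Db major has Cdim (vii°) on that degree; Cb–Eb–Gb is instead the major chord native to Db minor, so it takes the label bVII.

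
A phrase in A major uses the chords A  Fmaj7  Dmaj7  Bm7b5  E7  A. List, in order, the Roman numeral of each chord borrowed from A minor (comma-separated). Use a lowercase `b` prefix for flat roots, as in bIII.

bVImaj7, iiø7

In A major the diatonic chords are A, Bm, C#m, D, E, F#m, G#dim. A, Dmaj7 and E7 all belong to that set. Fmaj7 (F–A–C–E) doesn't fit — on degree 6 A major would have F#m (vi). Fmaj7 is the degree-6 chord of A minor, so it is the borrowed bVImaj7. Bm7b5 (B–D–F–A) is not: scale degree 2 in A major carries Bm (ii). In A minor the chord on that degree is Bm7b5, so here it functions as iiø7, borrowed from the parallel minor.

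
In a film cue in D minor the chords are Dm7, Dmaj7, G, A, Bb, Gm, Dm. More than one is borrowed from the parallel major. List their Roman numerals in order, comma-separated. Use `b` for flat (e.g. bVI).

Imaj7, IV

In D minor (with V from harmonic minor) the diatonic chords are Dm, Edim, F, Gm, A, Bb, C. Dm7, A, Bb, Gm and Dm are all diatonic. But Dmaj7 (D–F#–A–C#) is foreign: the diatonic i on degree 1 is Dm, whereas Dmaj7 comes from D major. It is labeled Imaj7. G (G–B–D) is not: scale degree 4 in D minor carries Gm (iv). In D major the chord on that degree is G, so here it functions as IV, borrowed from the parallel major.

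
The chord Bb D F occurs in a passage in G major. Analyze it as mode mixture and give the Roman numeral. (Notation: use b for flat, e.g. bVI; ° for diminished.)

Bb is the lowered form of scale degree 3 in G major (the diatonic degree 3 is B). Bb–D–F is a major chord — the form found in G minor, not the diatonic iii (Bm). Borrowed into G major it is written bIII.

bIII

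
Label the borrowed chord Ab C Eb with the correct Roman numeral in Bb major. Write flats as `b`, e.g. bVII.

In Bb major scale degree 7 is A; Ab is its lowered form, from Bb minor. Diatonically Bb major has Adim (vii°) on that degree; Ab–C–Eb is instead the major chord native to Bb minor, so it takes the label bVII.

bVII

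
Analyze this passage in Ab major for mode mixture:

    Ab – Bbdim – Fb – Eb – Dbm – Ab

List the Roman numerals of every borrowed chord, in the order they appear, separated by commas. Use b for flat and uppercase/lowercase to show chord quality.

ii°, bVI, iv

In Ab major the diatonic chords are Ab, Bbm, Cm, Db, Eb, Fm, Gdim. Of the given chords, Ab and Eb are diatonic. But Bbdim (Bb–Db–Fb) is foreign: the diatonic ii on degree 2 is Bbm, whereas Bbdim comes from Ab minor. It is labeled ii°. But Fb (Fb–Ab–Cb) is foreign: the diatonic vi on degree 6 is Fm, whereas Fb comes from Ab minor. It is labeled bVI. Dbm (Db–Fb–Ab) is not: scale degree 4 in Ab major carries Db (IV). In Ab minor the chord on that degree is Dbm, so here it functions as iv, borrowed from the parallel minor.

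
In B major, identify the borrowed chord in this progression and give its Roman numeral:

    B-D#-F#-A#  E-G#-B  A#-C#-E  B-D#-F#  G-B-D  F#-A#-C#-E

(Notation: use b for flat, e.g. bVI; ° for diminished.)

bVI

The diatonic triads in B major are B, C#m, D#m, E, F#, G#m, A#dim. B–D#–F#–A# = Bmaj7, E–G#–B = E, A#–C#–E = A#dim, B–D#–F# = B and F#–A#–C#–E = F#7 all belong to that set. G–B–D doesn't fit — on degree 6 B major would have G#m (vi). G is the degree-6 chord of B minor, so it is the borrowed bVI.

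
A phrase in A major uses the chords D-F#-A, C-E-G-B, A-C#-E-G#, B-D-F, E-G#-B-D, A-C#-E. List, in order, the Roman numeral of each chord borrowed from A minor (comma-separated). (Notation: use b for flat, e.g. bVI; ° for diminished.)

The diatonic triads in A major are A, Bm, C#m, D, E, F#m, G#dim. Of the given chords, D–F#–A = D, A–C#–E–G# = Amaj7, E–G#–B–D = E7 and A–C#–E = A are diatonic. C–E–G–B doesn't fit — on degree 3 A major would have C#m (iii). Cmaj7 is the degree-3 chord of A minor, so it is the borrowed bIIImaj7. B–D–F is not: scale degree 2 in A major carries Bm (ii). In A minor the chord on that degree is Bdim, so here it functions as ii°, borrowed from the parallel minor.

bIIImaj7, ii°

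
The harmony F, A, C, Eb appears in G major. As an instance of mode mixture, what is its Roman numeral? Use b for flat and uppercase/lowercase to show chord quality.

bVII7

The root F is the lowered 7th scale degree — diatonically G major has F# there. Diatonically G major has F#dim (vii°) on that degree; F–A–C–Eb is instead the dominant-seventh chord native to G minor, so it takes the label bVII7.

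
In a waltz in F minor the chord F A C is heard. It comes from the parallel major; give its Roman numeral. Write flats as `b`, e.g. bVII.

I

The root F is the diatonic 1st degree of F minor; the borrowing shows in the chord quality. Diatonically F minor has Fm (i) on that degree; F–A–C is instead the major chord native to F major, so it takes the label I.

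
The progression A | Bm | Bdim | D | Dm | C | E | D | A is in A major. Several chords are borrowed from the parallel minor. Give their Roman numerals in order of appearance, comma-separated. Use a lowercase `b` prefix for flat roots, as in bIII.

ii°, iv, bIII

The diatonic triads in A major are A, Bm, C#m, D, E, F#m, G#dim. A, Bm, D and E all belong to that set. Bdim (B–D–F) doesn't fit — on degree 2 A major would have Bm (ii). Bdim is the degree-2 chord of A minor, so it is the borrowed ii°. Dm (D–F–A) doesn't fit — on degree 4 A major would have D (IV). Dm is the degree-4 chord of A minor, so it is the borrowed iv. But C (C–E–G) is foreign: the diatonic iii on degree 3 is C#m, whereas C comes from A minor. It is labeled bIII.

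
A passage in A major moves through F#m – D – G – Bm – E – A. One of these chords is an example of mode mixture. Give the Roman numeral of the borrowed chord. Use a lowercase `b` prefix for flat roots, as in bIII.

bVII

The diatonic triads in A major are A, Bm, C#m, D, E, F#m, G#dim. Of the given chords, F#m, D, Bm, E and A are diatonic. G (G–B–D) is not: scale degree 7 in A major carries G#dim (vii°). In A minor the chord on that degree is G, so here it functions as bVII, borrowed from the parallel minor.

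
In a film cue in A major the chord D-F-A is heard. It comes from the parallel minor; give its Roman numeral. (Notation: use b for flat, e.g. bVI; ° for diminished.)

iv

The root D is the diatonic 4th degree of A major; the borrowing shows in the chord quality. Diatonically A major has D (IV) on that degree; D–F–A is instead the minor chord native to A minor, so it takes the label iv.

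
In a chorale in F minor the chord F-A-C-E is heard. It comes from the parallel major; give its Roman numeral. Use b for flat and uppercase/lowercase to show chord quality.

Imaj7

F is scale degree 1 in F minor. F–A–C–E is a major-seventh chord — the form found in F major, not the diatonic i (Fm). Borrowed into F minor it is written Imaj7.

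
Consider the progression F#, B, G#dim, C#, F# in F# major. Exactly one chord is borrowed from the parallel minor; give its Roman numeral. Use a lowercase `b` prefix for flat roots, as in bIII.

The diatonic triads in F# major are F#, G#m, A#m, B, C#, D#m, E#dim. Of the given chords, F#, B and C# are diatonic. G#dim (G#–B–D) doesn't fit — on degree 2 F# major would have G#m (ii). G#dim is the degree-2 chord of F# minor, so it is the borrowed ii°.

ii°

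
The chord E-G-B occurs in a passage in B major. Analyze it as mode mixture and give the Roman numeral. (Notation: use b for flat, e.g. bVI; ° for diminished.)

iv

The root E is the diatonic 4th degree of B major; the borrowing shows in the chord quality. Diatonically B major has E (IV) on that degree; E–G–B is instead the minor chord native to B minor, so it takes the label iv.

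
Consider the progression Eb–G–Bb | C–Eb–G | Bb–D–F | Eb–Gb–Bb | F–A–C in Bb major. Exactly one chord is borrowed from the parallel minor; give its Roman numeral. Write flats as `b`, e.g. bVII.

In Bb major the diatonic chords are Bb, Cm, Dm, Eb, F, Gm, Adim. Eb–G–Bb = Eb, C–Eb–G = Cm, Bb–D–F = Bb and F–A–C = F are all diatonic. But Eb–Gb–Bb is foreign: the diatonic IV on degree 4 is Eb, whereas Ebm comes from Bb minor. It is labeled iv.

iv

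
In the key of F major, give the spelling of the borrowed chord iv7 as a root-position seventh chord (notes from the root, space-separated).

Bb Db F Ab

iv7 is built on scale degree 4, which is Bb in both F major and its parallel. Building the minor-seventh chord from the parallel minor on Bb: Bb–Db–F–Ab.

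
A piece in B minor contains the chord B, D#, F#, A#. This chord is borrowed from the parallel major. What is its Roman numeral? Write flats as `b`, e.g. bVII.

B is scale degree 1 in B minor. B–D#–F#–A# is a major-seventh chord — the form found in B major, not the diatonic i (Bm). Borrowed into B minor it is written Imaj7.

Imaj7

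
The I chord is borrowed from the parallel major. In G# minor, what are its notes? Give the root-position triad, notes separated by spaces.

The root, G#, is scale degree 1 — the same note in G# minor and G# major; only the chord quality changes. Stacking thirds in G# major on G# gives G#–B#–D#.

G# B# D#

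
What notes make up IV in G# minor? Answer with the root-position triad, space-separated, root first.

C# E# G#

IV is built on scale degree 4, which is C# in both G# minor and its parallel. In G# major the chord on C# is C#–E#–G#.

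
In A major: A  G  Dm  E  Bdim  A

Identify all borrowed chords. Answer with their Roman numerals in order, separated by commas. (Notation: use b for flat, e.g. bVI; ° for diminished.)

bVII, iv, ii°

A major has the diatonic set A, Bm, C#m, D, E, F#m, G#dim. A and E both belong to that set. G (G–B–D) doesn't fit — on degree 7 A major would have G#dim (vii°). G is the degree-7 chord of A minor, so it is the borrowed bVII. Dm (D–F–A) doesn't fit — on degree 4 A major would have D (IV). Dm is the degree-4 chord of A minor, so it is the borrowed iv. But Bdim (B–D–F) is foreign: the diatonic ii on degree 2 is Bm, whereas Bdim comes from A minor. It is labeled ii°.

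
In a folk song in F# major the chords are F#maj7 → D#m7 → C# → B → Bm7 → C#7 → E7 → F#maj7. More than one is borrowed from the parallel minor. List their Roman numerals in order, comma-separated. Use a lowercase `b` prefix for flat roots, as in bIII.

The diatonic triads in F# major are F#, G#m, A#m, B, C#, D#m, E#dim. F#maj7, D#m7, C#, B and C#7 are all diatonic. Bm7 (B–D–F#–A) doesn't fit — on degree 4 F# major would have B (IV). Bm7 is the degree-4 chord of F# minor, so it is the borrowed iv7. E7 (E–G#–B–D) is not: scale degree 7 in F# major carries E#dim (vii°). In F# minor the chord on that degree is E7, so here it functions as bVII7, borrowed from the parallel minor.

iv7, bVII7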